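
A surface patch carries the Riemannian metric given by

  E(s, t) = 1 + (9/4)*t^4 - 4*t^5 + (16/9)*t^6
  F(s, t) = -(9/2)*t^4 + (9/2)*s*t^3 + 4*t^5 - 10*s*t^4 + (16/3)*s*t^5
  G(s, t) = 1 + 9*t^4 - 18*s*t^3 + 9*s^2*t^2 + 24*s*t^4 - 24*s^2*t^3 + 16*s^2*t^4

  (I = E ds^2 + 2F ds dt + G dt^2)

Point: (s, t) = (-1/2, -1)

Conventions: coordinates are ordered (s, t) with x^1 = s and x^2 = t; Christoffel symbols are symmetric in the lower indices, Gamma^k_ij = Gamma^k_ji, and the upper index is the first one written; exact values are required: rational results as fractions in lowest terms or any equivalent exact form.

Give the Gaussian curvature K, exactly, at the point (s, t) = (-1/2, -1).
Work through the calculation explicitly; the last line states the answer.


E = 325/36, F = 17/12, G = 5/4, EG - F^2 = 167/18 at the point
E_s = 0, E_t = -119/3, F_s = -119/6, F_t = -25/12, G_s = -7, G_t = 1/2
E_tt = 481/3, F_st = 481/6, G_ss = 98
Apply the Brioschi formula K = (det M1 - det M2)/(EG - F^2)^2 over the derivative matrices of E, F, G.
M1 = [[-E_tt/2 + F_st - G_ss/2, E_s/2, F_s - E_t/2], [F_t - G_s/2, E, F], [G_t/2, F, G]] = [[-49, 0, 0], [17/12, 325/36, 17/12], [1/4, 17/12, 5/4]]; det M1 = -8183/18
M2 = [[0, E_t/2, G_s/2], [E_t/2, E, F], [G_s/2, F, G]] = [[0, -119/6, -7/2], [-119/6, 325/36, 17/12], [-7/2, 17/12, 5/4]]; det M2 = -7301/18
det M1 - det M2 = -49; K = -49 / (167/18)^2 = -15876/27889

Answer: K = -15876/27889


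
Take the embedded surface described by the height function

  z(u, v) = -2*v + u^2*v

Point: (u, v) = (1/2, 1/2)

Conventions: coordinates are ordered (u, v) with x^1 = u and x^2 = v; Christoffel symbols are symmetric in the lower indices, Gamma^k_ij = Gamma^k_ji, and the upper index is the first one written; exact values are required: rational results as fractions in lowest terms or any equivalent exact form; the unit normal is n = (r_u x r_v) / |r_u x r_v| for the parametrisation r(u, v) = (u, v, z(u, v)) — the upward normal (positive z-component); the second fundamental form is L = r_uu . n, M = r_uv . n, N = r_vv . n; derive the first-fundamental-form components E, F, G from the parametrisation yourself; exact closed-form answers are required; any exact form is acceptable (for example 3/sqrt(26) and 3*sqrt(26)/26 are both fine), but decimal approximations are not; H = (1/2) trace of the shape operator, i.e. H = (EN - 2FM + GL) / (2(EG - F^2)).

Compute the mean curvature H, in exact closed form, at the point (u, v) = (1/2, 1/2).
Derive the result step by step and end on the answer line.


z_u = 1/2, z_v = -7/4, z_uu = 1, z_uv = 1, z_vv = 0
E = 5/4, F = -7/8, G = 65/16; answer radicand W^2 = 69/16
unnormalised second-form numerators: l = 1, m = 1, n = 0; L = l/sqrt(69/16), and similarly M = m/sqrt(W^2), N = n/sqrt(W^2)
H = (E*n - 2*F*m + G*l) / (2*(EG - F^2)*sqrt(W^2)); E*n - 2*F*m + G*l = 93/16, EG - F^2 = 69/16, so H = (31/46)/sqrt(69/16)

Answer: H = 62*sqrt(69)/1587


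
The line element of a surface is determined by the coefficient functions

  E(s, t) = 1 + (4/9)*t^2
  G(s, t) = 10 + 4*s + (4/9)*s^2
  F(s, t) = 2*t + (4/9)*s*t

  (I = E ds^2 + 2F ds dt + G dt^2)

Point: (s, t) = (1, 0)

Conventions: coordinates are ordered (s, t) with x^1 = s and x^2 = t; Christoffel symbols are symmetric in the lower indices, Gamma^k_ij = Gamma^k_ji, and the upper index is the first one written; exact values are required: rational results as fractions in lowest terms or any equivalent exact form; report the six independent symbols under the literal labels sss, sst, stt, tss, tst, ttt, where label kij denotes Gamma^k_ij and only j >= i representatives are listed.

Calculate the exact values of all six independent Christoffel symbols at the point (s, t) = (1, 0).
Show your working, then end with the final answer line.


E = 1, F = 0, G = 130/9 at the point
E_s = 0, E_t = 0, F_s = 0, F_t = 22/9, G_s = 44/9, G_t = 0
EG - F^2 = 130/9;  g^inv = (9/130) * [[130/9, 0], [0, 1]]
first-kind symbols [ij,l] = (1/2)(d_i g_jl + d_j g_il - d_l g_ij): [ss,s] = E_s/2 = 0, [ss,t] = F_s - E_t/2 = 0, [st,s] = E_t/2 = 0, [st,t] = G_s/2 = 22/9, [tt,s] = F_t - G_s/2 = 0, [tt,t] = G_t/2 = 0
Gamma^s_ij = (G*[ij,s] - F*[ij,t])/(EG - F^2), Gamma^t_ij = (E*[ij,t] - F*[ij,s])/(EG - F^2)

Answer: Gamma_sss = 0, Gamma_sst = 0, Gamma_stt = 0, Gamma_tss = 0, Gamma_tst = 11/65, Gamma_ttt = 0


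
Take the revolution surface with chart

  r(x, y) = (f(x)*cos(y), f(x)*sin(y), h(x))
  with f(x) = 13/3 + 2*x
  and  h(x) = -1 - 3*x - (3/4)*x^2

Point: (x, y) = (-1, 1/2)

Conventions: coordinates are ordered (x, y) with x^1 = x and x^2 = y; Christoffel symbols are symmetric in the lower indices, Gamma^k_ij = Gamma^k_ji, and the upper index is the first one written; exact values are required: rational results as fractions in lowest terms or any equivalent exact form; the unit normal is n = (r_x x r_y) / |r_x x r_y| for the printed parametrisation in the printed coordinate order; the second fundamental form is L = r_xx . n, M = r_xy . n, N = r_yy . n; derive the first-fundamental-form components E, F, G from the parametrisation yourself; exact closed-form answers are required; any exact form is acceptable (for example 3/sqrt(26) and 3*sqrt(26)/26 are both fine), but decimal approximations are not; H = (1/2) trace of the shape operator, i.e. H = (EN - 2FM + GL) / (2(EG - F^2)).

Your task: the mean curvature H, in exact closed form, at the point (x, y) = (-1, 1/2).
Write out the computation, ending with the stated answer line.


f = 7/3, f' = 2, f'' = 0, h' = -3/2, h'' = -3/2
E = 25/4, F = 0, G = 49/9; answer radicand W^2 = 25/4
unnormalised second-form numerators: l = -3, m = 0, n = -7/2; L = l/sqrt(25/4), and similarly M = m/sqrt(W^2), N = n/sqrt(W^2)
H = (E*n - 2*F*m + G*l) / (2*(EG - F^2)*sqrt(W^2)); E*n - 2*F*m + G*l = -917/24, EG - F^2 = 1225/36, so H = (-393/700)/sqrt(25/4)

Answer: H = -393/1750


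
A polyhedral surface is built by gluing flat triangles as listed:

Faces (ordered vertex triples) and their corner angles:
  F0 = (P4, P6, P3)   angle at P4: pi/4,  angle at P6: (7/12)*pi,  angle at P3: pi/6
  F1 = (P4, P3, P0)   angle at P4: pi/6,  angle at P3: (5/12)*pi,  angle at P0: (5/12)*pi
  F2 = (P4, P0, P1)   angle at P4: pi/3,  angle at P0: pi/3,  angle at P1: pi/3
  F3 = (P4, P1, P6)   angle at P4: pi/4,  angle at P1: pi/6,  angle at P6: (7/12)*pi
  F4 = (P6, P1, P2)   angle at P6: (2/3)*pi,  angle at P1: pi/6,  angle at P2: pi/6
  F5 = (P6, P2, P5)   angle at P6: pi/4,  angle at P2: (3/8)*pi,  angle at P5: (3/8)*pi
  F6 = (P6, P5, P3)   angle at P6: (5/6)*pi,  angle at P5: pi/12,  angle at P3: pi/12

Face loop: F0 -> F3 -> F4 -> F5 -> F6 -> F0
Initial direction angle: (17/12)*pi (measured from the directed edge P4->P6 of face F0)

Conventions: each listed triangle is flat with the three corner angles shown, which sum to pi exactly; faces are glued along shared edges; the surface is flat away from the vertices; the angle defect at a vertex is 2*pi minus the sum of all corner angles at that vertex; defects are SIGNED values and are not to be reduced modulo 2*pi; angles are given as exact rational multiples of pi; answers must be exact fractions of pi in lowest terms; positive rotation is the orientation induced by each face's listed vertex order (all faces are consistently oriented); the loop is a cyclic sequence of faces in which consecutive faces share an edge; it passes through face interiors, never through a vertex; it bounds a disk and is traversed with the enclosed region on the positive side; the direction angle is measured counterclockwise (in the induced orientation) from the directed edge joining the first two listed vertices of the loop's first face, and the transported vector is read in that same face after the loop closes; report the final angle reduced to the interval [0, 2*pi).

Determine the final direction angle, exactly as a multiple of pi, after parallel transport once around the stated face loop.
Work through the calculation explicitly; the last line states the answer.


enclosed vertex P6: corner angles sum to (35/12)*pi, defect = 2*pi - (35/12)*pi = (-11/12)*pi
holonomy = initial angle + sum of enclosed defects (mod 2*pi), positive in the induced orientation
final angle = (17/12)*pi - (11/12)*pi = pi/2 (mod 2*pi)

Answer: final direction angle = pi/2


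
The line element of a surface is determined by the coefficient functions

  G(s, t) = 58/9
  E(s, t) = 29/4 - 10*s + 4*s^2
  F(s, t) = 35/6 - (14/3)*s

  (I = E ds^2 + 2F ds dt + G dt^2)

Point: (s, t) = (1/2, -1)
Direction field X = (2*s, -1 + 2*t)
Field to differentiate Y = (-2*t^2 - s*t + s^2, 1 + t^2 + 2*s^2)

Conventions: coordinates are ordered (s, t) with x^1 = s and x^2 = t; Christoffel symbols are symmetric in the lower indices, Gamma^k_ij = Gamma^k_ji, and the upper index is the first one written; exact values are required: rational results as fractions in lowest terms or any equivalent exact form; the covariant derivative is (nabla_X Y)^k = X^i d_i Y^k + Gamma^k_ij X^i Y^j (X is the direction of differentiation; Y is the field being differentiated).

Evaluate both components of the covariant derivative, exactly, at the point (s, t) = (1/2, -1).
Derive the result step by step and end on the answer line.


E = 13/4, F = 7/2, G = 58/9 at the point
E_s = -6, E_t = 0, F_s = -14/3, F_t = 0, G_s = 0, G_t = 0
EG - F^2 = 313/36;  g^inv = (36/313) * [[58/9, -7/2], [-7/2, 13/4]]
first-kind symbols [ij,l] = (1/2)(d_i g_jl + d_j g_il - d_l g_ij): [ss,s] = E_s/2 = -3, [ss,t] = F_s - E_t/2 = -14/3, [st,s] = E_t/2 = 0, [st,t] = G_s/2 = 0, [tt,s] = F_t - G_s/2 = 0, [tt,t] = G_t/2 = 0
Gamma^s_ij = (G*[ij,s] - F*[ij,t])/(EG - F^2), Gamma^t_ij = (E*[ij,t] - F*[ij,s])/(EG - F^2)
Gamma_sss = -108/313, Gamma_sst = 0, Gamma_stt = 0, Gamma_tss = -168/313, Gamma_tst = 0, Gamma_ttt = 0
X = (1, -3), Y = (-5/4, 5/2) at the point

Answer: (nabla_X Y)^s = -5051/626, (nabla_X Y)^t = 2714/313


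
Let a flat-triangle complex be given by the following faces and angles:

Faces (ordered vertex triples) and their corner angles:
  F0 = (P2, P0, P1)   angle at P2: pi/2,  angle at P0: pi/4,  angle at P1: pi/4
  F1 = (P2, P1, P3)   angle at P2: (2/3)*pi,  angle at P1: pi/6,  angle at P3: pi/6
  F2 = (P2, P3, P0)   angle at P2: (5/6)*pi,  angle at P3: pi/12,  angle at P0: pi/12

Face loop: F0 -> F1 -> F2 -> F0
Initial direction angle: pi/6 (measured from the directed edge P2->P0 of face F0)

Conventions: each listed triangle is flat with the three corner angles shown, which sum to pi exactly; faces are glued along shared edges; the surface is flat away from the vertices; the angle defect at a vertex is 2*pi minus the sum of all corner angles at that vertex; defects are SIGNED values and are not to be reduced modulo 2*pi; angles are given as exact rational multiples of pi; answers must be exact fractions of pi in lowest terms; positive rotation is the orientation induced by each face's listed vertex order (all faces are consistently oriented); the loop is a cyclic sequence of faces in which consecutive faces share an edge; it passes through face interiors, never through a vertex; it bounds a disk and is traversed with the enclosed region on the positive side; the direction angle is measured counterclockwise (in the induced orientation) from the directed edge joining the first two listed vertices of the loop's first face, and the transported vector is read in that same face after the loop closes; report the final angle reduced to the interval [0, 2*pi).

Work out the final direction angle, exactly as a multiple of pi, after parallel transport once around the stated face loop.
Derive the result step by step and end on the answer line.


enclosed vertex P2: corner angles sum to 2*pi, defect = 2*pi - 2*pi = 0
summing the enclosed defects onto the initial angle, mod 2*pi in the induced orientation:
final angle = pi/6 + 0 = pi/6 (mod 2*pi)

Answer: final direction angle = pi/6


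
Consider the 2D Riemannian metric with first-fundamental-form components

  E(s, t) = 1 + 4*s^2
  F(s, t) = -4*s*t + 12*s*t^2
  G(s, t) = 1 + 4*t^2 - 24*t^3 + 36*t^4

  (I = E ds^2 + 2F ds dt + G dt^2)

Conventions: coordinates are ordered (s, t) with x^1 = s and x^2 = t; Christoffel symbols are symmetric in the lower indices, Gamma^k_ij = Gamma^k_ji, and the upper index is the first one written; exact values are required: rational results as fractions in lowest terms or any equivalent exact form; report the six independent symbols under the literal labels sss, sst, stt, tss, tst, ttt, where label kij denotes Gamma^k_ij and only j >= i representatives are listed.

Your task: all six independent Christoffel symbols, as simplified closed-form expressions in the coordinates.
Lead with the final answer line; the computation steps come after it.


Answer: Gamma_sss = 4*s/(4*s^2 + 36*t^4 - 24*t^3 + 4*t^2 + 1), Gamma_sst = 0, Gamma_stt = (24*s*t - 4*s)/(4*s^2 + 36*t^4 - 24*t^3 + 4*t^2 + 1), Gamma_tss = (12*t^2 - 4*t)/(4*s^2 + 36*t^4 - 24*t^3 + 4*t^2 + 1), Gamma_tst = 0, Gamma_ttt = (72*t^3 - 36*t^2 + 4*t)/(4*s^2 + 36*t^4 - 24*t^3 + 4*t^2 + 1)

E = 1 + 4*s^2; F = -4*s*t + 12*s*t^2; G = 1 + 4*t^2 - 24*t^3 + 36*t^4
Gamma^k_ij = (1/2) g^{kl} (d_i g_jl + d_j g_il - d_l g_ij), with g^inv = (1/(EG-F^2)) [[G, -F], [-F, E]]
first partials: E_s = 8*s, E_t = 0, F_s = -4*t + 12*t^2, F_t = -4*s + 24*s*t, G_s = 0, G_t = 8*t - 72*t^2 + 144*t^3
D = EG - F^2 = 1 + 4*t^2 + 4*s^2 - 24*t^3 + 36*t^4
expanded: Gamma^s_ss = (G E_s - 2F F_s + F E_t)/(2D), Gamma^s_st = (G E_t - F G_s)/(2D), Gamma^s_tt = (2G F_t - G G_s - F G_t)/(2D), Gamma^t_ss = (2E F_s - E E_t - F E_s)/(2D), Gamma^t_st = (E G_s - F E_t)/(2D), Gamma^t_tt = (E G_t - 2F F_t + F G_s)/(2D); substitute and cancel common factors


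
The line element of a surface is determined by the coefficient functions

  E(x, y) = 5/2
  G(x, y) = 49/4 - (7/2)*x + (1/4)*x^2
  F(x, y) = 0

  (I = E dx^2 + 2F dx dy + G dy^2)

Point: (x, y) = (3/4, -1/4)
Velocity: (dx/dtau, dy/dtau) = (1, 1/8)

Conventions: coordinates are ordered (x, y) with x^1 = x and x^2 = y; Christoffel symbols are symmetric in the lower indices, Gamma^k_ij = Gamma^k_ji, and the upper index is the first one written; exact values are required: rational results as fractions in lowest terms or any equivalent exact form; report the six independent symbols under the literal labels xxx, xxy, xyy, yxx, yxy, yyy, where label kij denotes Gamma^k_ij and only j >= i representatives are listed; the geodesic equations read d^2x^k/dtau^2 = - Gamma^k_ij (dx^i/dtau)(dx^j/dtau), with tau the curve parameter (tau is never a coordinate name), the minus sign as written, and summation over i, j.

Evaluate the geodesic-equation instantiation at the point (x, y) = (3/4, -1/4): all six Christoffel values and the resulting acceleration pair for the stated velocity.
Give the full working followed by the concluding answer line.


E = 5/2, F = 0, G = 625/64 at the point
E_x = 0, E_y = 0, F_x = 0, F_y = 0, G_x = -25/8, G_y = 0
EG - F^2 = 3125/128;  g^inv = (128/3125) * [[625/64, 0], [0, 5/2]]
first-kind symbols [ij,l] = (1/2)(d_i g_jl + d_j g_il - d_l g_ij): [xx,x] = E_x/2 = 0, [xx,y] = F_x - E_y/2 = 0, [xy,x] = E_y/2 = 0, [xy,y] = G_x/2 = -25/16, [yy,x] = F_y - G_x/2 = 25/16, [yy,y] = G_y/2 = 0
Gamma^x_ij = (G*[ij,x] - F*[ij,y])/(EG - F^2), Gamma^y_ij = (E*[ij,y] - F*[ij,x])/(EG - F^2)
Gamma_xxx = 0, Gamma_xxy = 0, Gamma_xyy = 5/8, Gamma_yxx = 0, Gamma_yxy = -4/25, Gamma_yyy = 0
d^2x/dtau^2 = -(Gamma_xxx*(1)^2 + 2*Gamma_xxy*(1)*(1/8) + Gamma_xyy*(1/8)^2) = -5/512
d^2y/dtau^2 = -(Gamma_yxx*(1)^2 + 2*Gamma_yxy*(1)*(1/8) + Gamma_yyy*(1/8)^2) = 1/25

Answer: Gamma_xxx = 0, Gamma_xxy = 0, Gamma_xyy = 5/8, Gamma_yxx = 0, Gamma_yxy = -4/25, Gamma_yyy = 0; accelerations (d^2x/dtau^2, d^2y/dtau^2) = (-5/512, 1/25)


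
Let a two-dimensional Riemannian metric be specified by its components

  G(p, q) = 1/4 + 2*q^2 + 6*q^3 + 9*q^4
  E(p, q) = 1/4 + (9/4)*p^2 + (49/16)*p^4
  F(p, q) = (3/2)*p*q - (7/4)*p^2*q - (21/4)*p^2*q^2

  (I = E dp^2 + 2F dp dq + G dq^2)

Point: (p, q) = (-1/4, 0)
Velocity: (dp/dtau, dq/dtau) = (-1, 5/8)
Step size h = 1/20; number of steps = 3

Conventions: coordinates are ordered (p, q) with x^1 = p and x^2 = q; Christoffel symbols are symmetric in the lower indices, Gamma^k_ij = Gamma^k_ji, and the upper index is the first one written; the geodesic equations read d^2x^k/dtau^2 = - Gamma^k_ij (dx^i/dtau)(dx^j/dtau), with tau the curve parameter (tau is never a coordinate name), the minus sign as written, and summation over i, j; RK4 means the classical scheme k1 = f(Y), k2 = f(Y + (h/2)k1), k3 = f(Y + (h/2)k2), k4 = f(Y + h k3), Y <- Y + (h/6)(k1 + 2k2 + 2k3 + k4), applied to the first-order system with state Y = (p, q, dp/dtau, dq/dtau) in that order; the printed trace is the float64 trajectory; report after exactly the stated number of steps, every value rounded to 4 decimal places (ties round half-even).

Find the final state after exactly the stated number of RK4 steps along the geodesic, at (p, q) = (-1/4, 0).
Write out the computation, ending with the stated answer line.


f(Y) = (dp/dtau, dq/dtau, -Gamma^p_ij Y'^i Y'^j, -Gamma^q_ij Y'^i Y'^j) with the Gammas evaluated at the stage position; h = 0.050000; intermediate values shown to 6 dp
step 0: p = -0.2500, q = 0.0000, dp/dtau = -1.0000, dq/dtau = 0.6250
step 1:
  k1: at (p, q) = (-0.250000, 0.000000), (dp/dtau, dq/dtau) = (-1.000000, 0.625000); Gamma_ppp = -1.634930, Gamma_ppq = 0.000000, Gamma_pqq = -1.203153, Gamma_qpp = 0.000000, Gamma_qpq = 0.000000, Gamma_qqq = 0.000000; k1 = (-1.000000, 0.625000, 2.104912, 0.000000)
  k2: at (p, q) = (-0.275000, 0.015625), (dp/dtau, dq/dtau) = (-0.947377, 0.625000); Gamma_ppp = -1.702850, Gamma_ppq = 0.000000, Gamma_pqq = -1.271446, Gamma_qpp = 0.097879, Gamma_qpq = 0.000000, Gamma_qqq = 0.090090; k2 = (-0.947377, 0.625000, 2.025006, -0.123040)
  k3: at (p, q) = (-0.273684, 0.015625), (dp/dtau, dq/dtau) = (-0.949375, 0.621924); Gamma_ppp = -1.699537, Gamma_ppq = 0.000000, Gamma_pqq = -1.269461, Gamma_qpp = 0.098041, Gamma_qpq = 0.000000, Gamma_qqq = 0.090419; k3 = (-0.949375, 0.621924, 2.022828, -0.123339)
  k4: at (p, q) = (-0.297469, 0.031096), (dp/dtau, dq/dtau) = (-0.898859, 0.618833); Gamma_ppp = -1.747793, Gamma_ppq = 0.000000, Gamma_pqq = -1.324203, Gamma_qpp = 0.192714, Gamma_qpq = 0.000000, Gamma_qqq = 0.182813; k4 = (-0.898859, 0.618833, 1.919233, -0.225712)
  Y <- Y + (h/6)(k1 + 2k2 + 2k3 + k4): p = -0.2974, q = 0.0311, dp/dtau = -0.8990, dq/dtau = 0.6190
step 2:
  k1: at (p, q) = (-0.297436, 0.031147), (dp/dtau, dq/dtau) = (-0.899002, 0.619013); Gamma_ppp = -1.747701, Gamma_ppq = 0.000000, Gamma_pqq = -1.324240, Gamma_qpp = 0.193051, Gamma_qpq = 0.000000, Gamma_qqq = 0.183180; k1 = (-0.899002, 0.619013, 1.919916, -0.226214)
  k2: at (p, q) = (-0.319911, 0.046623), (dp/dtau, dq/dtau) = (-0.851004, 0.613357); Gamma_ppp = -1.778558, Gamma_ppq = 0.000000, Gamma_pqq = -1.366612, Gamma_qpp = 0.285174, Gamma_qpq = 0.000000, Gamma_qqq = 0.278631; k2 = (-0.851004, 0.613357, 1.802174, -0.311348)
  k3: at (p, q) = (-0.318711, 0.046481), (dp/dtau, dq/dtau) = (-0.853947, 0.611229); Gamma_ppp = -1.776710, Gamma_ppq = 0.000000, Gamma_pqq = -1.365470, Gamma_qpp = 0.284720, Gamma_qpq = 0.000000, Gamma_qqq = 0.278536; k3 = (-0.853947, 0.611229, 1.805763, -0.311686)
  k4: at (p, q) = (-0.340134, 0.061709), (dp/dtau, dq/dtau) = (-0.808713, 0.603428); Gamma_ppp = -1.794090, Gamma_ppq = 0.000000, Gamma_pqq = -1.397169, Gamma_qpp = 0.372657, Gamma_qpq = 0.000000, Gamma_qqq = 0.375232; k4 = (-0.808713, 0.603428, 1.682111, -0.380356)
  Y <- Y + (h/6)(k1 + 2k2 + 2k3 + k4): p = -0.3401, q = 0.0617, dp/dtau = -0.8089, dq/dtau = 0.6036
step 3:
  k1: at (p, q) = (-0.340083, 0.061744), (dp/dtau, dq/dtau) = (-0.808852, 0.603574); Gamma_ppp = -1.793986, Gamma_ppq = 0.000000, Gamma_pqq = -1.397177, Gamma_qpp = 0.372906, Gamma_qpq = 0.000000, Gamma_qqq = 0.375565; k1 = (-0.808852, 0.603574, 1.682695, -0.380790)
  k2: at (p, q) = (-0.360304, 0.076833), (dp/dtau, dq/dtau) = (-0.766785, 0.594054); Gamma_ppp = -1.799493, Gamma_ppq = 0.000000, Gamma_pqq = -1.419059, Gamma_qpp = 0.457257, Gamma_qpq = 0.000000, Gamma_qqq = 0.474077; k2 = (-0.766785, 0.594054, 1.558815, -0.436150)
  k3: at (p, q) = (-0.359253, 0.076595), (dp/dtau, dq/dtau) = (-0.769882, 0.592670); Gamma_ppp = -1.798711, Gamma_ppq = 0.000000, Gamma_pqq = -1.418525, Gamma_qpp = 0.456384, Gamma_qpq = 0.000000, Gamma_qqq = 0.473490; k3 = (-0.769882, 0.592670, 1.564398, -0.436825)
  k4: at (p, q) = (-0.378577, 0.091378), (dp/dtau, dq/dtau) = (-0.730632, 0.581733); Gamma_ppp = -1.795246, Gamma_ppq = 0.000000, Gamma_pqq = -1.431914, Gamma_qpp = 0.536054, Gamma_qpq = 0.000000, Gamma_qqq = 0.571971; k4 = (-0.730632, 0.581733, 1.442923, -0.479721)
  Y <- Y + (h/6)(k1 + 2k2 + 2k3 + k4): p = -0.3785, q = 0.0914, dp/dtau = -0.7308, dq/dtau = 0.5819

Answer: p = -0.3785, q = 0.0914, dp/dtau = -0.7308, dq/dtau = 0.5819


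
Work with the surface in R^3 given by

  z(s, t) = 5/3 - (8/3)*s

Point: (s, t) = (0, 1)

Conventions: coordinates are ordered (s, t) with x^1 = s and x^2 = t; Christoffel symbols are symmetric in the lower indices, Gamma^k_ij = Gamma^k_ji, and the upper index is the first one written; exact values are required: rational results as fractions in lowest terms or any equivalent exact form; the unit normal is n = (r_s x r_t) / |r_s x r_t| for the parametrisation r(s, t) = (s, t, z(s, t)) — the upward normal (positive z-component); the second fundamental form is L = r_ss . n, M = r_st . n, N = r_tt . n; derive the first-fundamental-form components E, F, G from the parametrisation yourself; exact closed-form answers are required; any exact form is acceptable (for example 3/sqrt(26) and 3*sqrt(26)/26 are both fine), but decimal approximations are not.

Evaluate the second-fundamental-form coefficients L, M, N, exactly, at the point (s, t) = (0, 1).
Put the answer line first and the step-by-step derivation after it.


Answer: L = 0, M = 0, N = 0

z_s = -8/3, z_t = 0, z_ss = 0, z_st = 0, z_tt = 0
E = 73/9, F = 0, G = 1; answer radicand W^2 = 73/9
unnormalised second-form numerators: l = 0, m = 0, n = 0; L = l/sqrt(73/9), and similarly M = m/sqrt(W^2), N = n/sqrt(W^2)


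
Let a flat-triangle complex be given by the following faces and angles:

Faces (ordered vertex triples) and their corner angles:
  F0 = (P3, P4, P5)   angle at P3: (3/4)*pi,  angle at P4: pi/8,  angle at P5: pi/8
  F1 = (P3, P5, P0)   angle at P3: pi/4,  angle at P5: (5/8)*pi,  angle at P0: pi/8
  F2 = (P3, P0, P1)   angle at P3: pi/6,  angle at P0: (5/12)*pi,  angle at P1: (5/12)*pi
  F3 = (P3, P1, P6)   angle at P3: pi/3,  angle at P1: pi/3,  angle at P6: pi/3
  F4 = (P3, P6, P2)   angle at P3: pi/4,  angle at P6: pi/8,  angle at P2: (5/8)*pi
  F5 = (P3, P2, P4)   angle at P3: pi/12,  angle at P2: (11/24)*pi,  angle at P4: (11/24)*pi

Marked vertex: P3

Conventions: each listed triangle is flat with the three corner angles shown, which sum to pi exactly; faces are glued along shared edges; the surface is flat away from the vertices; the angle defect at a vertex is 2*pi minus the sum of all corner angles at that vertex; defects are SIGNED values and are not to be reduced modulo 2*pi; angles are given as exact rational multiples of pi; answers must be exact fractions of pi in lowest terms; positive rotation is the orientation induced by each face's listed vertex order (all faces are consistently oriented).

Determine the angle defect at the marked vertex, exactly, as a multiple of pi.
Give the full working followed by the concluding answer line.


Sum of corner angles at P3: (11/6)*pi
defect = 2*pi - (11/6)*pi

Answer: defect(P3) = pi/6


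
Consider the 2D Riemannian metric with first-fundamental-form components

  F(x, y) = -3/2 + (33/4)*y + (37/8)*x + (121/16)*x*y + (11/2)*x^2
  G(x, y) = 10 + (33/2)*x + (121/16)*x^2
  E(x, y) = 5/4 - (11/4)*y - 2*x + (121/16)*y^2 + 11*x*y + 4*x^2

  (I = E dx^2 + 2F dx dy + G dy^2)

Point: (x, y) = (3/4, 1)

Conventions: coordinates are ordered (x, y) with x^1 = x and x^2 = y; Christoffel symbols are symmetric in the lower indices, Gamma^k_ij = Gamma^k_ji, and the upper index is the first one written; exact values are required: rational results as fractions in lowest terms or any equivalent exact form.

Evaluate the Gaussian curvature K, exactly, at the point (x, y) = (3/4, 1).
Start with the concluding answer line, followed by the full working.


Answer: K = -4096/896809

E = 241/16, F = 1215/64, G = 6817/256, EG - F^2 = 10417/256 at the point
E_x = 15, E_y = 165/8, F_x = 327/16, F_y = 891/64, G_x = 891/32, G_y = 0
E_yy = 121/8, F_xy = 121/16, G_xx = 121/8
The intrinsic route: Brioschi's K = (det M1 - det M2)/(EG - F^2)^2.
M1 = [[-E_yy/2 + F_xy - G_xx/2, E_x/2, F_x - E_y/2], [F_y - G_x/2, E, F], [G_y/2, F, G]] = [[-121/16, 15/2, 81/8], [0, 241/16, 1215/64], [0, 1215/64, 6817/256]]; det M1 = -1260457/4096
M2 = [[0, E_y/2, G_x/2], [E_y/2, E, F], [G_x/2, F, G]] = [[0, 165/16, 891/64], [165/16, 241/16, 1215/64], [891/64, 1215/64, 6817/256]]; det M2 = -1229481/4096
det M1 - det M2 = -121/16; K = -121/16 / (10417/256)^2 = -4096/896809


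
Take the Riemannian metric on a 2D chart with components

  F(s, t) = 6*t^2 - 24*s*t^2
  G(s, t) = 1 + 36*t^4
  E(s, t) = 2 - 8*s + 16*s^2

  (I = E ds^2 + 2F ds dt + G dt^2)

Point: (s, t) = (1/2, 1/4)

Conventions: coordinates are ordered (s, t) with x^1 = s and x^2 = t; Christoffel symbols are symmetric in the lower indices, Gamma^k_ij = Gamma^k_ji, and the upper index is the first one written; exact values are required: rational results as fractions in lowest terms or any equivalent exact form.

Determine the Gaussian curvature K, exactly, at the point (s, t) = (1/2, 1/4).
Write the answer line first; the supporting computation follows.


Answer: K = -49152/18769

E = 2, F = -3/8, G = 73/64, EG - F^2 = 137/64 at the point
E_s = 8, E_t = 0, F_s = -3/2, F_t = -3, G_s = 0, G_t = 9/4
E_tt = 0, F_st = -12, G_ss = 0
By Brioschi, K is (det M1 - det M2) divided by (EG - F^2) squared.
M1 = [[-E_tt/2 + F_st - G_ss/2, E_s/2, F_s - E_t/2], [F_t - G_s/2, E, F], [G_t/2, F, G]] = [[-12, 4, -3/2], [-3, 2, -3/8], [9/8, -3/8, 73/64]]; det M1 = -12
M2 = [[0, E_t/2, G_s/2], [E_t/2, E, F], [G_s/2, F, G]] = [[0, 0, 0], [0, 2, -3/8], [0, -3/8, 73/64]]; det M2 = 0
det M1 - det M2 = -12; K = -12 / (137/64)^2 = -49152/18769


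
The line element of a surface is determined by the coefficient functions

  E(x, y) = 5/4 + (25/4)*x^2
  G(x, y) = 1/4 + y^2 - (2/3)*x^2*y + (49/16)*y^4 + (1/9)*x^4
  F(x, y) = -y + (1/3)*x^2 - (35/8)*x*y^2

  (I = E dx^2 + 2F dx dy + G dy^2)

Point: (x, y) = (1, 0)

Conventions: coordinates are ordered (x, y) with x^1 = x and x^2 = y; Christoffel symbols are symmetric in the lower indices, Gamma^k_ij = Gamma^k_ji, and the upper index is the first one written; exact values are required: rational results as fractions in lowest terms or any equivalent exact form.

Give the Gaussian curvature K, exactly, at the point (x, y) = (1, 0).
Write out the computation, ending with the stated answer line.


E = 15/2, F = 1/3, G = 13/36, EG - F^2 = 187/72 at the point
E_x = 25/2, E_y = 0, F_x = 2/3, F_y = -1, G_x = 4/9, G_y = -2/3
E_yy = 0, F_xy = 0, G_xx = 4/3
Using the Brioschi determinant formula for K from the metric derivatives:
M1 = [[-E_yy/2 + F_xy - G_xx/2, E_x/2, F_x - E_y/2], [F_y - G_x/2, E, F], [G_y/2, F, G]] = [[-2/3, 25/4, 2/3], [-11/9, 15/2, 1/3], [-1/3, 1/3, 13/36]]; det M1 = 2239/1296
M2 = [[0, E_y/2, G_x/2], [E_y/2, E, F], [G_x/2, F, G]] = [[0, 0, 2/9], [0, 15/2, 1/3], [2/9, 1/3, 13/36]]; det M2 = -10/27
det M1 - det M2 = 2719/1296; K = 2719/1296 / (187/72)^2 = 10876/34969

Answer: K = 10876/34969


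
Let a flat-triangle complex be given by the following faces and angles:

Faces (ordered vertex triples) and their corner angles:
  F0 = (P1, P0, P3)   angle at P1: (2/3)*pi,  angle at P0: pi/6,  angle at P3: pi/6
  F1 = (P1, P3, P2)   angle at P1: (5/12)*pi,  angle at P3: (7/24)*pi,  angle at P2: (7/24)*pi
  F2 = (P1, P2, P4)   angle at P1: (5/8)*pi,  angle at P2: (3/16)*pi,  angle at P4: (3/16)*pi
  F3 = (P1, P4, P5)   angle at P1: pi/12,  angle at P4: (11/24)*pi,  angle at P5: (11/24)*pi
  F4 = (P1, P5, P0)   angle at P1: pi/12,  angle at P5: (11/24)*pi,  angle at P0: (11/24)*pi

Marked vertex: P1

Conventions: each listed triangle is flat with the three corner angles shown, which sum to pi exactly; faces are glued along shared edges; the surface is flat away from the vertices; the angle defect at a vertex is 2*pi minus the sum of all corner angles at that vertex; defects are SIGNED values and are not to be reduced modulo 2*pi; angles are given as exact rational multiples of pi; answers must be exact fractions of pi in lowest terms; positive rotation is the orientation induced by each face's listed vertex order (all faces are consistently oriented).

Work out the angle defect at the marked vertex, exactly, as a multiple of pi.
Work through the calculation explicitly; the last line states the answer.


Sum of corner angles at P1: (15/8)*pi
defect = 2*pi - (15/8)*pi

Answer: defect(P1) = pi/8


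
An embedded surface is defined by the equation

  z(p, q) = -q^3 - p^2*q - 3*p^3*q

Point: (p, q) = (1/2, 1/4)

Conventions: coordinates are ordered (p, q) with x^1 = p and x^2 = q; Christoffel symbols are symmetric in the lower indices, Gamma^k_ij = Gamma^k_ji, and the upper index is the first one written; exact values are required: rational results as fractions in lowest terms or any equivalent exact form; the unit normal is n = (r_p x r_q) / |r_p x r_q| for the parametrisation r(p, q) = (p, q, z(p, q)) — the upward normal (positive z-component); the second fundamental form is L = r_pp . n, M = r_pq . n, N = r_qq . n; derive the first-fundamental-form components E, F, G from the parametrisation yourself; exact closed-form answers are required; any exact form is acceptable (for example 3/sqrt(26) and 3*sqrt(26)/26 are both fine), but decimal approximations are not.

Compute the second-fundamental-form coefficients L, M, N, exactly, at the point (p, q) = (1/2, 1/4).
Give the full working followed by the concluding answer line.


z_p = -13/16, z_q = -13/16, z_pp = -11/4, z_pq = -13/4, z_qq = -3/2
E = 425/256, F = 169/256, G = 425/256; answer radicand W^2 = 297/128
unnormalised second-form numerators: l = -11/4, m = -13/4, n = -3/2; L = l/sqrt(297/128), and similarly M = m/sqrt(W^2), N = n/sqrt(W^2)

Answer: L = -2*sqrt(66)/9, M = -26*sqrt(66)/99, N = -4*sqrt(66)/33


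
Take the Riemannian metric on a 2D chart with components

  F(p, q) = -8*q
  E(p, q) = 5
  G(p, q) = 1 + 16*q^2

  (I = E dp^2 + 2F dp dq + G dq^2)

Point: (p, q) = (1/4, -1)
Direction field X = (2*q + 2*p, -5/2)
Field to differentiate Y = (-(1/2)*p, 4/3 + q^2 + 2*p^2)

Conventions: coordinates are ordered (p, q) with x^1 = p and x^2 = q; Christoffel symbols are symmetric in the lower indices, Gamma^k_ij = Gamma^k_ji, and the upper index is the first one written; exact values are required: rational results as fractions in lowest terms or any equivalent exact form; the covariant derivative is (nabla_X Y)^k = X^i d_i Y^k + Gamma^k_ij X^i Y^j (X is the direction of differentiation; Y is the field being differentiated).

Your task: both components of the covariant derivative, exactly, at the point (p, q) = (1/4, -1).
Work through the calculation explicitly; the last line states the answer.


E = 5, F = 8, G = 17 at the point
E_p = 0, E_q = 0, F_p = 0, F_q = -8, G_p = 0, G_q = -32
EG - F^2 = 21;  g^inv = (1/21) * [[17, -8], [-8, 5]]
first-kind symbols [ij,l] = (1/2)(d_i g_jl + d_j g_il - d_l g_ij): [pp,p] = E_p/2 = 0, [pp,q] = F_p - E_q/2 = 0, [pq,p] = E_q/2 = 0, [pq,q] = G_p/2 = 0, [qq,p] = F_q - G_p/2 = -8, [qq,q] = G_q/2 = -16
Gamma^p_ij = (G*[ij,p] - F*[ij,q])/(EG - F^2), Gamma^q_ij = (E*[ij,q] - F*[ij,p])/(EG - F^2)
Gamma_ppp = 0, Gamma_ppq = 0, Gamma_pqq = -8/21, Gamma_qpp = 0, Gamma_qpq = 0, Gamma_qqq = -16/21
X = (-3/2, -5/2), Y = (-1/8, 59/24) at the point

Answer: (nabla_X Y)^p = 779/252, (nabla_X Y)^q = 1031/126


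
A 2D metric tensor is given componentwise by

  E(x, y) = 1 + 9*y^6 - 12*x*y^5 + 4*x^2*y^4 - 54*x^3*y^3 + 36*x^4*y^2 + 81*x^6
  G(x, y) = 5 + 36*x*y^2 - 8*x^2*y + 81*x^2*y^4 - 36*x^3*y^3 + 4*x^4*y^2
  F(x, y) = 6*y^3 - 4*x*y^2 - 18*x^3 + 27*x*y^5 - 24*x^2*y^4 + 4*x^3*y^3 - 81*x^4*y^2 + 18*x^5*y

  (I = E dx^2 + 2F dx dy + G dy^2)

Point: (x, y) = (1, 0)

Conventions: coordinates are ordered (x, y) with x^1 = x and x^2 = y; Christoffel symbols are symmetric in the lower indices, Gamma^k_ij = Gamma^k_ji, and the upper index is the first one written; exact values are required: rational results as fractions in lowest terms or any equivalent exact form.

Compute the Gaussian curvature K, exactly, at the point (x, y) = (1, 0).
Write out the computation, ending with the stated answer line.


E = 82, F = -18, G = 5, EG - F^2 = 86 at the point
E_x = 486, E_y = 0, F_x = -54, F_y = 18, G_x = 0, G_y = -8
E_yy = 72, F_xy = 90, G_xx = 0
Apply the Brioschi formula K = (det M1 - det M2)/(EG - F^2)^2 over the derivative matrices of E, F, G.
M1 = [[-E_yy/2 + F_xy - G_xx/2, E_x/2, F_x - E_y/2], [F_y - G_x/2, E, F], [G_y/2, F, G]] = [[54, 243, -54], [18, 82, -18], [-4, -18, 5]]; det M1 = 54
M2 = [[0, E_y/2, G_x/2], [E_y/2, E, F], [G_x/2, F, G]] = [[0, 0, 0], [0, 82, -18], [0, -18, 5]]; det M2 = 0
det M1 - det M2 = 54; K = 54 / (86)^2 = 27/3698

Answer: K = 27/3698


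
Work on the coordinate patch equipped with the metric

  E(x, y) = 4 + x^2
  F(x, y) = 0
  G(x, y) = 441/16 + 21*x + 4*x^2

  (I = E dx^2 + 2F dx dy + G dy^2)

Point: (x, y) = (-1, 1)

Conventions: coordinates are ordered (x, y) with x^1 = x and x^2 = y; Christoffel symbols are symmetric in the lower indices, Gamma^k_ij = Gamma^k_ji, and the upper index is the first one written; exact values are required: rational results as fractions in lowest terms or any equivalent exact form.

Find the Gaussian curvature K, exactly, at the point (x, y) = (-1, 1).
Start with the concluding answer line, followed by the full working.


Answer: K = -8/325

E = 5, F = 0, G = 169/16, EG - F^2 = 845/16 at the point
E_x = -2, E_y = 0, F_x = 0, F_y = 0, G_x = 13, G_y = 0
E_yy = 0, F_xy = 0, G_xx = 8
By Brioschi, K is (det M1 - det M2) divided by (EG - F^2) squared.
M1 = [[-E_yy/2 + F_xy - G_xx/2, E_x/2, F_x - E_y/2], [F_y - G_x/2, E, F], [G_y/2, F, G]] = [[-4, -1, 0], [-13/2, 5, 0], [0, 0, 169/16]]; det M1 = -8957/32
M2 = [[0, E_y/2, G_x/2], [E_y/2, E, F], [G_x/2, F, G]] = [[0, 0, 13/2], [0, 5, 0], [13/2, 0, 169/16]]; det M2 = -845/4
det M1 - det M2 = -2197/32; K = -2197/32 / (845/16)^2 = -8/325


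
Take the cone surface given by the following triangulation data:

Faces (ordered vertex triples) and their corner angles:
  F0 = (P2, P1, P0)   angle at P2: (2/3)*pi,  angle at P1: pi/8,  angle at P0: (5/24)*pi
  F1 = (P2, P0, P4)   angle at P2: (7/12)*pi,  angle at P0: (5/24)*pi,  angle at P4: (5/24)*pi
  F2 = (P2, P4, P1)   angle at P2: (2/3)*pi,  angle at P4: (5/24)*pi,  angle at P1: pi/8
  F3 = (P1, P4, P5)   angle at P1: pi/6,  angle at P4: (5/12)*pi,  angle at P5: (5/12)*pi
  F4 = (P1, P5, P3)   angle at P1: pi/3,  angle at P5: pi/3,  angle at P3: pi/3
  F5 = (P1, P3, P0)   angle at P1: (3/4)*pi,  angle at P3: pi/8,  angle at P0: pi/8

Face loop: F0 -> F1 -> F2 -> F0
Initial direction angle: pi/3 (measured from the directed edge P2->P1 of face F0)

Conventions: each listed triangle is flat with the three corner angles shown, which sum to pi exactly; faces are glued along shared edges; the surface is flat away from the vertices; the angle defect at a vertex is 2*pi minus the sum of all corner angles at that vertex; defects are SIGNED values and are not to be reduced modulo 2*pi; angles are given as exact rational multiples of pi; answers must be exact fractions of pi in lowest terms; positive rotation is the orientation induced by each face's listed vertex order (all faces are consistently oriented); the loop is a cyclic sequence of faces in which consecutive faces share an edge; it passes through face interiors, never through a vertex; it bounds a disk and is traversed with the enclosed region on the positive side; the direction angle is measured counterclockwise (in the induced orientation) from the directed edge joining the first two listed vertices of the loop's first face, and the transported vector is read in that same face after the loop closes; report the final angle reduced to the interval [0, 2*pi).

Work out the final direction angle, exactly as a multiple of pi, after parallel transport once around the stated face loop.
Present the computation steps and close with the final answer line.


enclosed vertex P2: corner angles sum to (23/12)*pi, defect = 2*pi - (23/12)*pi = pi/12
transport around the loop rotates by the sum of enclosed defects; add to the initial angle mod 2*pi
final angle = pi/3 + pi/12 = (5/12)*pi (mod 2*pi)

Answer: final direction angle = (5/12)*pi


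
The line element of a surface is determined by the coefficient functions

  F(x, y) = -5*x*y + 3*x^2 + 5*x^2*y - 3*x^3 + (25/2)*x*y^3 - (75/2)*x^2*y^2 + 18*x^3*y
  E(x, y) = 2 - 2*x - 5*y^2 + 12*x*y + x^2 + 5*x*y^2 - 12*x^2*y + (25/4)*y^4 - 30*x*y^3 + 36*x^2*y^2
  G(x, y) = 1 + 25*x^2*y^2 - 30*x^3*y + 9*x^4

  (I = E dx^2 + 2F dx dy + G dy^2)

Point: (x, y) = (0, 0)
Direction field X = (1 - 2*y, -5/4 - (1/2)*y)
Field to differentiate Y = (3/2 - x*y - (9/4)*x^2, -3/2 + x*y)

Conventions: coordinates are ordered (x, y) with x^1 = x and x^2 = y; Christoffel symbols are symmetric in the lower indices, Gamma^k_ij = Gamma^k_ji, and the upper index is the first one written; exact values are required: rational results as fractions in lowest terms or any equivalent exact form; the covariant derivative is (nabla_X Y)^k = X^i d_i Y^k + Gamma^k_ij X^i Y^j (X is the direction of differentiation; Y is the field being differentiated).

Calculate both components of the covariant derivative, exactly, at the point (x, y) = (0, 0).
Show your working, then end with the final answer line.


E = 2, F = 0, G = 1 at the point
E_x = -2, E_y = 0, F_x = 0, F_y = 0, G_x = 0, G_y = 0
EG - F^2 = 2;  g^inv = (1/2) * [[1, 0], [0, 2]]
first-kind symbols [ij,l] = (1/2)(d_i g_jl + d_j g_il - d_l g_ij): [xx,x] = E_x/2 = -1, [xx,y] = F_x - E_y/2 = 0, [xy,x] = E_y/2 = 0, [xy,y] = G_x/2 = 0, [yy,x] = F_y - G_x/2 = 0, [yy,y] = G_y/2 = 0
Gamma^x_ij = (G*[ij,x] - F*[ij,y])/(EG - F^2), Gamma^y_ij = (E*[ij,y] - F*[ij,x])/(EG - F^2)
Gamma_xxx = -1/2, Gamma_xxy = 0, Gamma_xyy = 0, Gamma_yxx = 0, Gamma_yxy = 0, Gamma_yyy = 0
X = (1, -5/4), Y = (3/2, -3/2) at the point

Answer: (nabla_X Y)^x = -3/4, (nabla_X Y)^y = 0


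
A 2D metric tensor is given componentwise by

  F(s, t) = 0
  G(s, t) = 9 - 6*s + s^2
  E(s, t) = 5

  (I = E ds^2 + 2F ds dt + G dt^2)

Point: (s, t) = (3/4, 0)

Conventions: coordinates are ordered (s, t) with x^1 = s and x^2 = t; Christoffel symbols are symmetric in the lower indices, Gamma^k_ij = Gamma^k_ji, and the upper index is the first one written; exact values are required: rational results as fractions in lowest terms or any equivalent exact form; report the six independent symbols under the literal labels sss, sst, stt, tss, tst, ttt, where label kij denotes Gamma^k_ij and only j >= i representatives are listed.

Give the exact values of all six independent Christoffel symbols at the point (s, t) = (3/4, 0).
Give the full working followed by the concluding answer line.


E = 5, F = 0, G = 81/16 at the point
E_s = 0, E_t = 0, F_s = 0, F_t = 0, G_s = -9/2, G_t = 0
EG - F^2 = 405/16;  g^inv = (16/405) * [[81/16, 0], [0, 5]]
first-kind symbols [ij,l] = (1/2)(d_i g_jl + d_j g_il - d_l g_ij): [ss,s] = E_s/2 = 0, [ss,t] = F_s - E_t/2 = 0, [st,s] = E_t/2 = 0, [st,t] = G_s/2 = -9/4, [tt,s] = F_t - G_s/2 = 9/4, [tt,t] = G_t/2 = 0
Gamma^s_ij = (G*[ij,s] - F*[ij,t])/(EG - F^2), Gamma^t_ij = (E*[ij,t] - F*[ij,s])/(EG - F^2)

Answer: Gamma_sss = 0, Gamma_sst = 0, Gamma_stt = 9/20, Gamma_tss = 0, Gamma_tst = -4/9, Gamma_ttt = 0


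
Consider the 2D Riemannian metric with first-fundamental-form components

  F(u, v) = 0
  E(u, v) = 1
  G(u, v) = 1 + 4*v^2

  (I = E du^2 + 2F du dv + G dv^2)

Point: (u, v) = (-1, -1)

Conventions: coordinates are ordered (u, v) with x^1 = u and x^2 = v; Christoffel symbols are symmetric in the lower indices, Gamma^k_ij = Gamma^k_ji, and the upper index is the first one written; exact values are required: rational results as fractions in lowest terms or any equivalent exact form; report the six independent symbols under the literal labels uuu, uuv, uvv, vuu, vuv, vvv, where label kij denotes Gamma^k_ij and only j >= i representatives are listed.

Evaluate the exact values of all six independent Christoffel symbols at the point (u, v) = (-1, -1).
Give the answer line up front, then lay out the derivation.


Answer: Gamma_uuu = 0, Gamma_uuv = 0, Gamma_uvv = 0, Gamma_vuu = 0, Gamma_vuv = 0, Gamma_vvv = -4/5

E = 1, F = 0, G = 5 at the point
E_u = 0, E_v = 0, F_u = 0, F_v = 0, G_u = 0, G_v = -8
EG - F^2 = 5;  g^inv = (1/5) * [[5, 0], [0, 1]]
first-kind symbols [ij,l] = (1/2)(d_i g_jl + d_j g_il - d_l g_ij): [uu,u] = E_u/2 = 0, [uu,v] = F_u - E_v/2 = 0, [uv,u] = E_v/2 = 0, [uv,v] = G_u/2 = 0, [vv,u] = F_v - G_u/2 = 0, [vv,v] = G_v/2 = -4
Gamma^u_ij = (G*[ij,u] - F*[ij,v])/(EG - F^2), Gamma^v_ij = (E*[ij,v] - F*[ij,u])/(EG - F^2)
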